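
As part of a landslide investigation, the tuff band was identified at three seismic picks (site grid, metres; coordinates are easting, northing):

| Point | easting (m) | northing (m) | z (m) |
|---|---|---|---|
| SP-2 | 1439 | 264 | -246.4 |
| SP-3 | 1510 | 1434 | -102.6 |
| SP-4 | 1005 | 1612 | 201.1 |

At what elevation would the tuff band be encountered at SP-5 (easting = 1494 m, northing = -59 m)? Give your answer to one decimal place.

-326.9 m

Two edge vectors: SP-2→SP-3 = (71, 1170, 143.8), SP-2→SP-4 = (-434, 1348, 447.5).
Normal n = (SP-2→SP-3) × (SP-2→SP-4) = (329732.6, -94181.7, 603488).
So ∂z/∂easting = −n_x/n_z = −0.546378 and ∂z/∂northing = −n_y/n_z = 0.156062.
Intercept c from SP-2: -246.4 + 786.24 − 41.20 = 498.64.
At (1494, -59): z = −816.3 − 9.2 + 498.64 = -326.9 m.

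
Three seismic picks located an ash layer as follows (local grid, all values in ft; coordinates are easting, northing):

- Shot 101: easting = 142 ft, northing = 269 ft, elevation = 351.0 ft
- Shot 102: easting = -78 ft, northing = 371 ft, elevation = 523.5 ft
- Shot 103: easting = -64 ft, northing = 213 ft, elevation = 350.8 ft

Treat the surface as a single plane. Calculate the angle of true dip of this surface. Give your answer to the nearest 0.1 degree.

Two edge vectors: Shot 101→Shot 102 = (-220, 102, 172.5), Shot 101→Shot 103 = (-206, -56, -0.2).
Normal n = (Shot 101→Shot 102) × (Shot 101→Shot 103) = (9639.6, -35579, 33332).
So ∂z/∂easting = −n_x/n_z = −0.28920 and ∂z/∂northing = −n_y/n_z = 1.06741.
Gradient magnitude |∇z| = √(a² + b²) = √(0.08364 + 1.13937) = 1.10590.
True dip = arctan(1.10590) = 47.9°, dipping toward SSE (azimuth ≈ 165°).

47.9°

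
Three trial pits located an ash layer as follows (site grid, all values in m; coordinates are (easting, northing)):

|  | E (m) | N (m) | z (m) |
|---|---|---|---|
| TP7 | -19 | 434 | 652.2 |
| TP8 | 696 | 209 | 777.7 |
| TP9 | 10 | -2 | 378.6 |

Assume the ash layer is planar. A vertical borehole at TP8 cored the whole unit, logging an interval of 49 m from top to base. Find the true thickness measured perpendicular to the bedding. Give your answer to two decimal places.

Two edge vectors: TP7→TP8 = (715, -225, 125.5), TP7→TP9 = (29, -436, -273.6).
Normal n = (TP7→TP8) × (TP7→TP9) = (116278, 199263.5, -305215).
So ∂z/∂E = −n_x/n_z = 0.38097 and ∂z/∂N = −n_y/n_z = 0.65286.
|∇z| = √(a²+b²) = 0.75589, so dip δ = arctan(0.75589) = 37.09°.
True thickness = vertical thickness × cos δ = 49 × cos 37.09° = 39.09 m.

39.09 m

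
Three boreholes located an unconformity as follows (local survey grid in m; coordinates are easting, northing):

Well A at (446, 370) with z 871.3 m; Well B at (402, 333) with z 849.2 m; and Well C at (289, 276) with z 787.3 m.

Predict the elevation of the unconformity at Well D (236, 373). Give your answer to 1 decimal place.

741.5 m

Two edge vectors: Well A→Well B = (-44, -37, -22.1), Well A→Well C = (-157, -94, -84).
Normal n = (Well A→Well B) × (Well A→Well C) = (1030.6, -226.3, -1673).
So ∂z/∂easting = −n_x/n_z = 0.61602 and ∂z/∂northing = −n_y/n_z = −0.13527.
Intercept c from Well A: 871.3 − 274.74 + 50.05 = 646.60.
At (236, 373): z = 145.4 − 50.5 + 646.60 = 741.5 m.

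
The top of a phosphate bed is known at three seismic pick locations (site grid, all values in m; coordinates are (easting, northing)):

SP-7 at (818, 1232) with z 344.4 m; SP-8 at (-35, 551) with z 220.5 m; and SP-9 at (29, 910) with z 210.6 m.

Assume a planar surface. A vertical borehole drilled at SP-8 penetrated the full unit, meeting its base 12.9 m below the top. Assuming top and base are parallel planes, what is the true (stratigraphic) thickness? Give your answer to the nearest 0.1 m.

12.6 m

Two edge vectors: SP-7→SP-8 = (-853, -681, -123.9), SP-7→SP-9 = (-789, -322, -133.8).
Normal n = (SP-7→SP-8) × (SP-7→SP-9) = (51222, -16374.3, -262643).
So ∂z/∂E = −n_x/n_z = 0.19503 and ∂z/∂N = −n_y/n_z = −0.06234.
|∇z| = √(a²+b²) = 0.20475, so dip δ = arctan(0.20475) = 11.57°.
True thickness = vertical thickness × cos δ = 12.9 × cos 11.57° = 12.6 m.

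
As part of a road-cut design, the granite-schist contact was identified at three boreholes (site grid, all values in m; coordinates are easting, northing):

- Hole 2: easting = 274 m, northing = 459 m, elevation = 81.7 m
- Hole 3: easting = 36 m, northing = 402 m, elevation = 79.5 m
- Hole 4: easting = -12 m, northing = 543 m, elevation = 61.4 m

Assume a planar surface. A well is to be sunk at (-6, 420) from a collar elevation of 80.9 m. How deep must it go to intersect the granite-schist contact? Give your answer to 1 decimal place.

5.0 m

Two edge vectors: Hole 2→Hole 3 = (-238, -57, -2.2), Hole 2→Hole 4 = (-286, 84, -20.3).
Normal n = (Hole 2→Hole 3) × (Hole 2→Hole 4) = (1341.9, -4202.2, -36294).
So ∂z/∂easting = −n_x/n_z = 0.03697 and ∂z/∂northing = −n_y/n_z = −0.11578.
Intercept c from Hole 2: 81.7 − 10.13 + 53.14 = 124.71.
At (-6, 420): z_contact = −0.22 − 48.63 + 124.71 = 75.86 m.
Depth below ground = 80.9 − 75.86 = 5.0 m.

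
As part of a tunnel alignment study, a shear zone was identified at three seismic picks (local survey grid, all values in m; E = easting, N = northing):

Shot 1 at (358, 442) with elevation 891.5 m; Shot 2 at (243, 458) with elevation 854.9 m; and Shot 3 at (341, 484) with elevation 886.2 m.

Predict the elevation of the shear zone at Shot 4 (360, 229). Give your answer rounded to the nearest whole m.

892 m

Let the plane be z = a·E + b·N + c.
Shot 2−Shot 1: −115a + 16b = −36.6;  Shot 3−Shot 1: −17a + 42b = −5.3.
Solving gives a = 0.31865, b = 0.00279.
Then c = 891.5 − a·358 − b·442 = 776.19.
At (360, 229): z = 114.7 + 0.6 + 776.19 = 891.5 m.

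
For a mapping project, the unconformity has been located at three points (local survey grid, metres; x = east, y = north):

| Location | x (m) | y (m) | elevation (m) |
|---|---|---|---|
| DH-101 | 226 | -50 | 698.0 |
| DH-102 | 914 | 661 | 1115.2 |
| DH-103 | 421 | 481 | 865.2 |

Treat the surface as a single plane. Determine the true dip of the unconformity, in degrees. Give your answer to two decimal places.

25.48°

Two edge vectors: DH-101→DH-102 = (688, 711, 417.2), DH-101→DH-103 = (195, 531, 167.2).
Normal n = (DH-101→DH-102) × (DH-101→DH-103) = (-102654, -33679.6, 226683).
So ∂z/∂x = −n_x/n_z = 0.45285 and ∂z/∂y = −n_y/n_z = 0.14858.
Gradient magnitude |∇z| = √(a² + b²) = √(0.20508 + 0.02207) = 0.47660.
True dip = arctan(0.47660) = 25.48°, dipping toward WSW (azimuth ≈ 252°).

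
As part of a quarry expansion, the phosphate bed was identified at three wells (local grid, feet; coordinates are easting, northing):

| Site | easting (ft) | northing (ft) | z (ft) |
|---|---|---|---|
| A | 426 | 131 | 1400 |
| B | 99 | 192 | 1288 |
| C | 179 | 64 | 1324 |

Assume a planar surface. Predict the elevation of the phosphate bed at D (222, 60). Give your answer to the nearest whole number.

Let the plane be z = a·easting + b·northing + c.
B−A: −327a + 61b = −112;  C−A: −247a − 67b = −76.
Solving gives a = 0.32832, b = −0.07605.
Then c = 1400 − a·426 − b·131 = 1270.10.
At (222, 60): z = 72.9 − 4.6 + 1270.10 = 1338.4 ft.

1338 ft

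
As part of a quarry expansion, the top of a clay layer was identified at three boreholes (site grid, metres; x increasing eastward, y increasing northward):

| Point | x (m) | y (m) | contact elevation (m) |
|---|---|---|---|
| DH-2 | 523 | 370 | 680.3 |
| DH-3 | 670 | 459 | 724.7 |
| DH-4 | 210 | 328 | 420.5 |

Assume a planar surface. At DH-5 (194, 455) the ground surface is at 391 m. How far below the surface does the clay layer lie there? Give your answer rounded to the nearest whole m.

128 m

Two edge vectors: DH-2→DH-3 = (147, 89, 44.4), DH-2→DH-4 = (-313, -42, -259.8).
Normal n = (DH-2→DH-3) × (DH-2→DH-4) = (-21257.4, 24293.4, 21683).
So ∂z/∂x = −n_x/n_z = 0.98037 and ∂z/∂y = −n_y/n_z = −1.12039.
Intercept c from DH-2: 680.3 − 512.73 + 414.54 = 582.11.
At (194, 455): z_contact = 190.2 − 509.8 + 582.11 = 262.5 m.
Depth below ground = 391 − 262.5 = 128 m.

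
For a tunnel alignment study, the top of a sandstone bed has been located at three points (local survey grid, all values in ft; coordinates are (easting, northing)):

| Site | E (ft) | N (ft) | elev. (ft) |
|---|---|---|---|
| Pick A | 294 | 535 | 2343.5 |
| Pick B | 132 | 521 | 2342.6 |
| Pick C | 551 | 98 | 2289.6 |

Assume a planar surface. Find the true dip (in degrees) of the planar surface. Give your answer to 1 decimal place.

6.9°

Let the plane be z = a·E + b·N + c.
Pick B−Pick A: −162a − 14b = −0.9;  Pick C−Pick A: 257a − 437b = −53.9.
Solving gives a = −0.00486, b = 0.12048.
Gradient magnitude |∇z| = √(a² + b²) = √(0.00002 + 0.01452) = 0.12058.
True dip = arctan(0.12058) = 6.9°, dipping toward S (azimuth ≈ 178°).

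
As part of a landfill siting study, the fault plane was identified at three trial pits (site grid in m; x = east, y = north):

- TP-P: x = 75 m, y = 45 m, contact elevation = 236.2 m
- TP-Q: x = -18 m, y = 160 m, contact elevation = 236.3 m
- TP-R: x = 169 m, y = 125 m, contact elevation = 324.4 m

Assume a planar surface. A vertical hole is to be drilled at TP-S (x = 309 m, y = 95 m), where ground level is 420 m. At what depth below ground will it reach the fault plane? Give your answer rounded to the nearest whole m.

31 m

Two edge vectors: TP-P→TP-Q = (-93, 115, 0.1), TP-P→TP-R = (94, 80, 88.2).
Normal n = (TP-P→TP-Q) × (TP-P→TP-R) = (10135, 8212, -18250).
So ∂z/∂x = −n_x/n_z = 0.55534 and ∂z/∂y = −n_y/n_z = 0.44997.
Intercept c from TP-P: 236.2 − 41.65 − 20.25 = 174.30.
At (309, 95): z_contact = 171.6 + 42.7 + 174.30 = 388.6 m.
Depth below ground = 420 − 388.6 = 31 m.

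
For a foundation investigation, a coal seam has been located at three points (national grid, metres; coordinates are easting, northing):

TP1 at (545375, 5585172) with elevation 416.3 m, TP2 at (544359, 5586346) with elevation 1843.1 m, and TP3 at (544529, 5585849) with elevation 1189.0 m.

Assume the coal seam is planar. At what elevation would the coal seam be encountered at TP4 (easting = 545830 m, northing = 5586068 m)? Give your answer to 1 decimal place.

Let the plane be z = a·easting + b·northing + c.
TP2−TP1: −1016a + 1174b = 1426.8;  TP3−TP1: −846a + 677b = 772.7.
Solving gives a = 0.192531732, b = 1.381952504.
Then c = 416.3 − a·545375 − b·5585172 = −7823028.12.
At (545830, 5586068): z = 105089.6 + 7719680.7 − 7823028.12 = 1742.1 m.

1742.1 m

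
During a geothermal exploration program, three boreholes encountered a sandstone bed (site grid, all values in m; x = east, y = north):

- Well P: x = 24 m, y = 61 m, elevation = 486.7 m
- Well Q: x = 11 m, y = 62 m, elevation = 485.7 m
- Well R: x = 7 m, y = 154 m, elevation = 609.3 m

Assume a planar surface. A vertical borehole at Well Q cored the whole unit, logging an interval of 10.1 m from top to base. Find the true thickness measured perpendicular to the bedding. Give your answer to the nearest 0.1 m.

Two edge vectors: Well P→Well Q = (-13, 1, -1), Well P→Well R = (-17, 93, 122.6).
Normal n = (Well P→Well Q) × (Well P→Well R) = (215.6, 1610.8, -1192).
So ∂z/∂x = −n_x/n_z = 0.18087 and ∂z/∂y = −n_y/n_z = 1.35134.
|∇z| = √(a²+b²) = 1.36339, so dip δ = arctan(1.36339) = 53.74°.
True thickness = vertical thickness × cos δ = 10.1 × cos 53.74° = 6.0 m.

6.0 m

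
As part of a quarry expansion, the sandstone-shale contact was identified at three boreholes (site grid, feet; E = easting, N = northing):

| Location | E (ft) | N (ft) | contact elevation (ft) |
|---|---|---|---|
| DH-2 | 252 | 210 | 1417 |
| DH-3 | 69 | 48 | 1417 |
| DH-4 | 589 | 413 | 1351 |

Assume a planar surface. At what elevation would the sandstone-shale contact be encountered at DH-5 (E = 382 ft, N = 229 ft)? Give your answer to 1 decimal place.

Let the plane be z = a·E + b·N + c.
DH-3−DH-2: −183a − 162b = 0;  DH-4−DH-2: 337a + 203b = −66.
Solving gives a = −0.61290, b = 0.69235.
Then c = 1417 − a·252 − b·210 = 1426.06.
At (382, 229): z = −234.1 + 158.5 + 1426.06 = 1350.5 ft.

1350.5 ft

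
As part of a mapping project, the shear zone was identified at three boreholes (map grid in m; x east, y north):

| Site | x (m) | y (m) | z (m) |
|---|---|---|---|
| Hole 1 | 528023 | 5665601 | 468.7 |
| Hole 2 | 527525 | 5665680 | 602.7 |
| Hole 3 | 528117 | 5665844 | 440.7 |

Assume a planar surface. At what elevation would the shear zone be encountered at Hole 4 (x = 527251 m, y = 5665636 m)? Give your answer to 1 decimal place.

677.3 m

Let the plane be z = a·x + b·y + c.
Hole 2−Hole 1: −498a + 79b = 134;  Hole 3−Hole 1: 94a + 243b = −28.
Solving gives a = −0.270741202, b = −0.010495173.
Then c = 468.7 − a·528023 − b·5665601 = 202887.74.
At (527251, 5665636): z = −142748.6 − 59461.8 + 202887.74 = 677.3 m.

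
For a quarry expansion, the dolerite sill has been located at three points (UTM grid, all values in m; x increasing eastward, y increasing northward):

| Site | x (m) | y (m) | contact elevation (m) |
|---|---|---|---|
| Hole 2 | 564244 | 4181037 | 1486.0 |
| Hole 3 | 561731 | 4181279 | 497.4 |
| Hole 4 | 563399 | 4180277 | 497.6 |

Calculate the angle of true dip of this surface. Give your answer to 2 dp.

42.29°

Two edge vectors: Hole 2→Hole 3 = (-2513, 242, -988.6), Hole 2→Hole 4 = (-845, -760, -988.4).
Normal n = (Hole 2→Hole 3) × (Hole 2→Hole 4) = (-990528.8, -1648482.2, 2114370).
So ∂z/∂x = −n_x/n_z = 0.46847 and ∂z/∂y = −n_y/n_z = 0.77966.
Gradient magnitude |∇z| = √(a² + b²) = √(0.21947 + 0.60786) = 0.90958.
True dip = arctan(0.90958) = 42.29°, dipping toward SSW (azimuth ≈ 211°).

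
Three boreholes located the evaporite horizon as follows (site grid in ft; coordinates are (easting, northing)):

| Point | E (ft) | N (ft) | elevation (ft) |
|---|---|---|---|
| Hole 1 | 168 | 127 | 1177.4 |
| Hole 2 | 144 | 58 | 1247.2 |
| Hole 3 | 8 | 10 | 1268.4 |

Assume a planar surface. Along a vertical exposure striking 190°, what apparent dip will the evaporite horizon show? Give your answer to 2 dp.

45.98°

Two edge vectors: Hole 1→Hole 2 = (-24, -69, 69.8), Hole 1→Hole 3 = (-160, -117, 91).
Normal n = (Hole 1→Hole 2) × (Hole 1→Hole 3) = (1887.6, -8984, -8232).
So ∂z/∂E = −n_x/n_z = 0.22930 and ∂z/∂N = −n_y/n_z = −1.09135.
Unit vector along 190° is (sin 190°, cos 190°) = (-0.1736, -0.9848).
Slope in that direction = a·(-0.1736) + b·(-0.9848) = 1.03495.
Apparent dip = arctan|1.03495| = 45.98° (true dip is 48.1°, so apparent ≤ true as expected).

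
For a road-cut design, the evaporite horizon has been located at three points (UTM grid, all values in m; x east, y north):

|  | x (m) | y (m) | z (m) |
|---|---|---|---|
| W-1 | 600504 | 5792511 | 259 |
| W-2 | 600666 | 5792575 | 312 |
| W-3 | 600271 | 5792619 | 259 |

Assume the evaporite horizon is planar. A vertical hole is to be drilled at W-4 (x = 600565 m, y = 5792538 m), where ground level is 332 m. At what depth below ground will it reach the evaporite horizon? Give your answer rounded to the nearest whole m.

52 m

Let the plane be z = a·x + b·y + c.
W-2−W-1: 162a + 64b = 53;  W-3−W-1: −233a + 108b = 0.
Solving gives a = 0.17662306, b = 0.38104789.
Then c = 259 − a·600504 − b·5792511 = −2313027.94.
At (600565, 5792538): z_contact = 106073.6 + 2207234.4 − 2313027.94 = 280.1 m.
Depth below ground = 332 − 280.1 = 52 m.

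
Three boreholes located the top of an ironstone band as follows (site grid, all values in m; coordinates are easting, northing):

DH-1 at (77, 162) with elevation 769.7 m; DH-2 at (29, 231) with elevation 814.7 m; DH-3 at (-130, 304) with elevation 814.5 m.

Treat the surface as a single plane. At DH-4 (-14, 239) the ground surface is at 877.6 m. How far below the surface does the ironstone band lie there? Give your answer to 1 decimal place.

74.2 m

Let the plane be z = a·easting + b·northing + c.
DH-2−DH-1: −48a + 69b = 45;  DH-3−DH-1: −207a + 142b = 44.8.
Solving gives a = 0.44178, b = 0.95950.
Then c = 769.7 − a·77 − b·162 = 580.24.
At (-14, 239): z_contact = −6.18 + 229.32 + 580.24 = 803.38 m.
Depth below ground = 877.6 − 803.38 = 74.2 m.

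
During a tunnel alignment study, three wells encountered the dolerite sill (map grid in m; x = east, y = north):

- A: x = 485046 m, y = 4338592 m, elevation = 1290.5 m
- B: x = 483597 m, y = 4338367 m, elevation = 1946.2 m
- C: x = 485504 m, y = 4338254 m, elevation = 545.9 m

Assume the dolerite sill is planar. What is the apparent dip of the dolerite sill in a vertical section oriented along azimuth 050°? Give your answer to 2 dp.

Two edge vectors: A→B = (-1449, -225, 655.7), A→C = (458, -338, -744.6).
Normal n = (A→B) × (A→C) = (389161.6, -778614.8, 592812).
So ∂z/∂x = −n_x/n_z = −0.65647 and ∂z/∂y = −n_y/n_z = 1.31343.
Unit vector along 050° is (sin 50°, cos 50°) = (0.7660, 0.6428).
Slope in that direction = a·(0.7660) + b·(0.6428) = 0.34137.
Apparent dip = arctan|0.34137| = 18.85° (true dip is 55.7°, so apparent ≤ true as expected).

18.85°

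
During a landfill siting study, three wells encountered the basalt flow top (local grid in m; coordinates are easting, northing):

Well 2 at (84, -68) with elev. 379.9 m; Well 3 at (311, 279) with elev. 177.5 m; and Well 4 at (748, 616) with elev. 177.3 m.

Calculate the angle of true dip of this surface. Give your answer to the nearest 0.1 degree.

56.1°

Two edge vectors: Well 2→Well 3 = (227, 347, -202.4), Well 2→Well 4 = (664, 684, -202.6).
Normal n = (Well 2→Well 3) × (Well 2→Well 4) = (68139.4, -88403.4, -75140).
So ∂z/∂easting = −n_x/n_z = 0.90683 and ∂z/∂northing = −n_y/n_z = −1.17652.
Gradient magnitude |∇z| = √(a² + b²) = √(0.82235 + 1.38419) = 1.48544.
True dip = arctan(1.48544) = 56.1°, dipping toward NW (azimuth ≈ 322°).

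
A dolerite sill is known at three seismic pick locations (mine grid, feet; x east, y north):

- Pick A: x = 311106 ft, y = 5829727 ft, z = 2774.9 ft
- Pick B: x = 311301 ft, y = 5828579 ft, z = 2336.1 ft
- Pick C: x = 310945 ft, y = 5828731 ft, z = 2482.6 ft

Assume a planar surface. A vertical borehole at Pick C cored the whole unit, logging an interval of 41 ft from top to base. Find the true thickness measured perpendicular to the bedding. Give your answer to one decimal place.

Let the plane be z = a·x + b·y + c.
Pick B−Pick A: 195a − 1148b = −438.8;  Pick C−Pick A: −161a − 996b = −292.3.
Solving gives a = −0.26773, b = 0.33675.
|∇z| = √(a²+b²) = 0.43021, so dip δ = arctan(0.43021) = 23.28°.
True thickness = vertical thickness × cos δ = 41 × cos 23.28° = 37.7 ft.

37.7 ft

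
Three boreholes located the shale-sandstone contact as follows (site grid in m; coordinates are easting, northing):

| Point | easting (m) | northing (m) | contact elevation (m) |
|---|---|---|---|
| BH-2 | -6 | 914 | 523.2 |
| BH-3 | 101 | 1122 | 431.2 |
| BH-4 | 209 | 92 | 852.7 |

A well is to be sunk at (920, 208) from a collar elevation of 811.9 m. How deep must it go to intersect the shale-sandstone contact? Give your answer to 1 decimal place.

45.3 m

Let the plane be z = a·easting + b·northing + c.
BH-3−BH-2: 107a + 208b = −92;  BH-4−BH-2: 215a − 822b = 329.5.
Solving gives a = −0.053424, b = −0.414825.
Then c = 523.2 − a·-6 − b·914 = 902.03.
At (920, 208): z_contact = −49.15 − 86.28 + 902.03 = 766.60 m.
Depth below ground = 811.9 − 766.60 = 45.3 m.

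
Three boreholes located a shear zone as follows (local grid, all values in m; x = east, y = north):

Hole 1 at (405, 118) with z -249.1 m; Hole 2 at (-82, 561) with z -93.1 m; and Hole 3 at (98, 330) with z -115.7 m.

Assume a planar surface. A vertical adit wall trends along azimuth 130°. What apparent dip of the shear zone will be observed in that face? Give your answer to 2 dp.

Let the plane be z = a·x + b·y + c.
Hole 2−Hole 1: −487a + 443b = 156;  Hole 3−Hole 1: −307a + 212b = 133.4.
Solving gives a = −0.79446, b = −0.52123.
Unit vector along 130° is (sin 130°, cos 130°) = (0.7660, -0.6428).
Slope in that direction = a·(0.7660) + b·(-0.6428) = −0.27356.
Apparent dip = arctan|0.27356| = 15.30° (true dip is 43.5°, so apparent ≤ true as expected).

15.30°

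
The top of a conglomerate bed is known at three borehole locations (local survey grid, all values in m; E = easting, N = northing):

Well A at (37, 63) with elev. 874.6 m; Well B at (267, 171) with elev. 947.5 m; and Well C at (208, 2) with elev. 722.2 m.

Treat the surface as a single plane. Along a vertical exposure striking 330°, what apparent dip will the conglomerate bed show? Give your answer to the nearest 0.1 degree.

55.4°

Let the plane be z = a·E + b·N + c.
Well B−Well A: 230a + 108b = 72.9;  Well C−Well A: 171a − 61b = −152.4.
Solving gives a = −0.36963, b = 1.46218.
Unit vector along 330° is (sin 330°, cos 330°) = (-0.5000, 0.8660).
Slope in that direction = a·(-0.5000) + b·(0.8660) = 1.45110.
Apparent dip = arctan|1.45110| = 55.4° (true dip is 56.5°, so apparent ≤ true as expected).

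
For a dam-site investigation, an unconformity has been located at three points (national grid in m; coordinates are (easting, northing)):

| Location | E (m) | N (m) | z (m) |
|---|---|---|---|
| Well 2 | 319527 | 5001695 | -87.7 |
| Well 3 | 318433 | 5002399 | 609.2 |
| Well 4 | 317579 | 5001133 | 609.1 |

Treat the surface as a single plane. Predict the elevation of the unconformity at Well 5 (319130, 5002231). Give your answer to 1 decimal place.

249.3 m

Two edge vectors: Well 2→Well 3 = (-1094, 704, 696.9), Well 2→Well 4 = (-1948, -562, 696.8).
Normal n = (Well 2→Well 3) × (Well 2→Well 4) = (882205, -595262, 1986220).
So ∂z/∂E = −n_x/n_z = −0.444162782 and ∂z/∂N = −n_y/n_z = 0.299695905.
Intercept c from Well 2: -87.7 + 141922.00 − 1498987.51 = −1357153.21.
At (319130, 5002231): z = −141745.7 + 1499148.1 − 1357153.21 = 249.3 m.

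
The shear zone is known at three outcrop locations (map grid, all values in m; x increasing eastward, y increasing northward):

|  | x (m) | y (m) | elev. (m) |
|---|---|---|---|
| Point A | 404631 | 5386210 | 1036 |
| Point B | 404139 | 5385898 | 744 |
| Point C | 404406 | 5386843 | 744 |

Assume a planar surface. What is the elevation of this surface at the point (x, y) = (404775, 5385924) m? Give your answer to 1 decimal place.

Let the plane be z = a·x + b·y + c.
Point B−Point A: −492a − 312b = −292;  Point C−Point A: −225a + 633b = −292.
Solving gives a = 0.723044996, b = −0.204288904.
Then c = 1036 − a·404631 − b·5386210 = 808812.52.
At (404775, 5385924): z = 292670.5 − 1100284.5 + 808812.52 = 1198.5 m.

1198.5 m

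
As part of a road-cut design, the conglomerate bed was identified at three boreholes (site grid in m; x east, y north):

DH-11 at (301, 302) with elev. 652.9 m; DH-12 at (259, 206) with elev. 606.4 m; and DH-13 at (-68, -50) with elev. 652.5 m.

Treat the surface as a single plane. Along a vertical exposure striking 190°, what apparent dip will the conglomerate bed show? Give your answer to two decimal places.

34.24°

Two edge vectors: DH-11→DH-12 = (-42, -96, -46.5), DH-11→DH-13 = (-369, -352, -0.4).
Normal n = (DH-11→DH-12) × (DH-11→DH-13) = (-16329.6, 17141.7, -20640).
So ∂z/∂x = −n_x/n_z = −0.79116 and ∂z/∂y = −n_y/n_z = 0.83051.
Unit vector along 190° is (sin 190°, cos 190°) = (-0.1736, -0.9848).
Slope in that direction = a·(-0.1736) + b·(-0.9848) = −0.68051.
Apparent dip = arctan|0.68051| = 34.24° (true dip is 48.9°, so apparent ≤ true as expected).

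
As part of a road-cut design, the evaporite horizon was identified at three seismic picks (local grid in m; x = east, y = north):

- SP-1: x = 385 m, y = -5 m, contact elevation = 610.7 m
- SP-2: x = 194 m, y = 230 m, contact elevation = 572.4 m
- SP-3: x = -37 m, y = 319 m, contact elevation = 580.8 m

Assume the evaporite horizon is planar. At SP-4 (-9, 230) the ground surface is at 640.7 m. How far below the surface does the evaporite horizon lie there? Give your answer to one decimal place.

39.0 m

Let the plane be z = a·x + b·y + c.
SP-2−SP-1: −191a + 235b = −38.3;  SP-3−SP-1: −422a + 324b = −29.9.
Solving gives a = −0.14436, b = −0.28031.
Then c = 610.7 − a·385 − b·-5 = 664.88.
At (-9, 230): z_contact = 1.30 − 64.47 + 664.88 = 601.71 m.
Depth below ground = 640.7 − 601.71 = 39.0 m.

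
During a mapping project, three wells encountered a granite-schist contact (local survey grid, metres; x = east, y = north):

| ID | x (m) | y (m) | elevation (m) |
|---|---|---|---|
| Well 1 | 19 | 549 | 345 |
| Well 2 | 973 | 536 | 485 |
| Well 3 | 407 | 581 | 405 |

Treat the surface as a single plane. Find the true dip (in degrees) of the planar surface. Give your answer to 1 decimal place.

Let the plane be z = a·x + b·y + c.
Well 2−Well 1: 954a − 13b = 140;  Well 3−Well 1: 388a + 32b = 60.
Solving gives a = 0.14787, b = 0.08209.
Gradient magnitude |∇z| = √(a² + b²) = √(0.02187 + 0.00674) = 0.16913.
True dip = arctan(0.16913) = 9.6°, dipping toward WSW (azimuth ≈ 241°).

9.6°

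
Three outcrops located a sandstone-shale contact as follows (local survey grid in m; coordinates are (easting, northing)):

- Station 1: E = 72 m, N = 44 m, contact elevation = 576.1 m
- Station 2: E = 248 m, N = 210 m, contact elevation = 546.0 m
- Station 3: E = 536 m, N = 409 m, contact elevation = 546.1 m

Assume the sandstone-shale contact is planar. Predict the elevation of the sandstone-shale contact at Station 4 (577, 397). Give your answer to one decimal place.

573.5 m

Two edge vectors: Station 1→Station 2 = (176, 166, -30.1), Station 1→Station 3 = (464, 365, -30).
Normal n = (Station 1→Station 2) × (Station 1→Station 3) = (6006.5, -8686.4, -12784).
So ∂z/∂E = −n_x/n_z = 0.46985 and ∂z/∂N = −n_y/n_z = −0.67947.
Intercept c from Station 1: 576.1 − 33.83 + 29.90 = 572.17.
At (577, 397): z = 271.1 − 269.8 + 572.17 = 573.5 m.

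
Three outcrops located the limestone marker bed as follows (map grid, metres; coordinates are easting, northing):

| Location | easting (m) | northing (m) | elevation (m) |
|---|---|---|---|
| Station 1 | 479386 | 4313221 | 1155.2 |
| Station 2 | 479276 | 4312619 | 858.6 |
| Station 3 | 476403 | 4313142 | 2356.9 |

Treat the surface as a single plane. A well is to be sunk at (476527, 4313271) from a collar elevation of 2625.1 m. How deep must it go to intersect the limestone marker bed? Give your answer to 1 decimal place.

246.6 m

Let the plane be z = a·easting + b·northing + c.
Station 2−Station 1: −110a − 602b = −296.6;  Station 3−Station 1: −2983a − 79b = 1201.7.
Solving gives a = −0.417919999, b = 0.569055149.
Then c = 1155.2 − a·479386 − b·4313221 = −2252960.42.
At (476527, 4313271): z_contact = −199150.16 + 2454489.07 − 2252960.42 = 2378.49 m.
Depth below ground = 2625.1 − 2378.49 = 246.6 m.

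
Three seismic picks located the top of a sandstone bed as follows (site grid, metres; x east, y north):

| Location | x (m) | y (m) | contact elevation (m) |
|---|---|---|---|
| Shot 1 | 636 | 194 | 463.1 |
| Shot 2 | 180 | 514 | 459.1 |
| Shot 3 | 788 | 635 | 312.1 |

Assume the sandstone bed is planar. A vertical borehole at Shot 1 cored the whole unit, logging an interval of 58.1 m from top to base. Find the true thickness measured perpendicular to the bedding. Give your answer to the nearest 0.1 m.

55.1 m

Let the plane be z = a·x + b·y + c.
Shot 2−Shot 1: −456a + 320b = −4;  Shot 3−Shot 1: 152a + 441b = −151.
Solving gives a = −0.18642, b = −0.27815.
|∇z| = √(a²+b²) = 0.33484, so dip δ = arctan(0.33484) = 18.51°.
True thickness = vertical thickness × cos δ = 58.1 × cos 18.51° = 55.1 m.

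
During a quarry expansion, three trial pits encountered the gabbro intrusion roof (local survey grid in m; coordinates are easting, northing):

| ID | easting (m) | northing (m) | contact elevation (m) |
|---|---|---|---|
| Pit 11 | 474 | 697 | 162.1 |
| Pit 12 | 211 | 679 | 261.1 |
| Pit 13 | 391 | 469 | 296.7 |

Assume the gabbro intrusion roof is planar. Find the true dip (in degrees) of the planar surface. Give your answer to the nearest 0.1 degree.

30.1°

Two edge vectors: Pit 11→Pit 12 = (-263, -18, 99), Pit 11→Pit 13 = (-83, -228, 134.6).
Normal n = (Pit 11→Pit 12) × (Pit 11→Pit 13) = (20149.2, 27182.8, 58470).
So ∂z/∂easting = −n_x/n_z = −0.34461 and ∂z/∂northing = −n_y/n_z = −0.46490.
Gradient magnitude |∇z| = √(a² + b²) = √(0.11875 + 0.21613) = 0.57869.
True dip = arctan(0.57869) = 30.1°, dipping toward NE (azimuth ≈ 037°).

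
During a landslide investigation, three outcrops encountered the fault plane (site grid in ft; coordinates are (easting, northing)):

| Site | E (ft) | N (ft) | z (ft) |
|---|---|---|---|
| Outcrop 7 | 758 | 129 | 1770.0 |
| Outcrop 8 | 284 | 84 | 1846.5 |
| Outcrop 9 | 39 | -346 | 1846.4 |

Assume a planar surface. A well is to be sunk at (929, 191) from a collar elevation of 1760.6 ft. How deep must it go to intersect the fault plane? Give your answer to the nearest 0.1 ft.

13.7 ft

Two edge vectors: Outcrop 7→Outcrop 8 = (-474, -45, 76.5), Outcrop 7→Outcrop 9 = (-719, -475, 76.4).
Normal n = (Outcrop 7→Outcrop 8) × (Outcrop 7→Outcrop 9) = (32899.5, -18789.9, 192795).
So ∂z/∂E = −n_x/n_z = −0.17064 and ∂z/∂N = −n_y/n_z = 0.09746.
Intercept c from Outcrop 7: 1770 + 129.35 − 12.57 = 1886.78.
At (929, 191): z_contact = −158.53 + 18.61 + 1886.78 = 1746.86 ft.
Depth below ground = 1760.6 − 1746.86 = 13.7 ft.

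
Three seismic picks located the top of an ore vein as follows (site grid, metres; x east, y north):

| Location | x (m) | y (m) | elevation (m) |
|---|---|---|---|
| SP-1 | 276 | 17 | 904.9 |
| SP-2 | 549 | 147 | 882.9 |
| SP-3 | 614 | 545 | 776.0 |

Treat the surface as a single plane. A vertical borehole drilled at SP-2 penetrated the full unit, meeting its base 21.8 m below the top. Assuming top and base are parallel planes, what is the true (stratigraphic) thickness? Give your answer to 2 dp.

20.98 m

Let the plane be z = a·x + b·y + c.
SP-2−SP-1: 273a + 130b = −22;  SP-3−SP-1: 338a + 528b = −128.9.
Solving gives a = 0.05131, b = −0.27697.
|∇z| = √(a²+b²) = 0.28168, so dip δ = arctan(0.28168) = 15.73°.
True thickness = vertical thickness × cos δ = 21.8 × cos 15.73° = 20.98 m.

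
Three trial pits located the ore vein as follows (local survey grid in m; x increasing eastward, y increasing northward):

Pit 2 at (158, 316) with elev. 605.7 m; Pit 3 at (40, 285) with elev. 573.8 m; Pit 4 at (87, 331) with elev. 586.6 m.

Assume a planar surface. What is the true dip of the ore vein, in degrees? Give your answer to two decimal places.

15.09°

Let the plane be z = a·x + b·y + c.
Pit 3−Pit 2: −118a − 31b = −31.9;  Pit 4−Pit 2: −71a + 15b = −19.1.
Solving gives a = 0.26960, b = 0.00280.
Gradient magnitude |∇z| = √(a² + b²) = √(0.07269 + 0.00001) = 0.26962.
True dip = arctan(0.26962) = 15.09°, dipping toward W (azimuth ≈ 269°).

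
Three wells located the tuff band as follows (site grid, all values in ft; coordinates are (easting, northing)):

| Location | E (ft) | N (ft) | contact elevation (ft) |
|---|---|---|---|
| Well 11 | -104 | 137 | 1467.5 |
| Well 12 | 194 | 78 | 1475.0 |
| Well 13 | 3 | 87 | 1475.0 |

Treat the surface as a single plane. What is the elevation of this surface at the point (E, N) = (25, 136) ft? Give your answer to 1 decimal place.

Let the plane be z = a·E + b·N + c.
Well 12−Well 11: 298a − 59b = 7.5;  Well 13−Well 11: 107a − 50b = 7.5.
Solving gives a = −0.00786, b = −0.16682.
Then c = 1467.5 − a·-104 − b·137 = 1489.54.
At (25, 136): z = −0.2 − 22.7 + 1489.54 = 1466.7 ft.

1466.7 ft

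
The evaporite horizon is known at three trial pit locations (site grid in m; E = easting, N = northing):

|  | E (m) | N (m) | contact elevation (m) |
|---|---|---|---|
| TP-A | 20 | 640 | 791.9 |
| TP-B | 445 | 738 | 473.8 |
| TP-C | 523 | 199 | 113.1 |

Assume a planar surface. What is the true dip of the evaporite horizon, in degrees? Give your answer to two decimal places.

45.81°

Two edge vectors: TP-A→TP-B = (425, 98, -318.1), TP-A→TP-C = (503, -441, -678.8).
Normal n = (TP-A→TP-B) × (TP-A→TP-C) = (-206804.5, 128485.7, -236719).
So ∂z/∂E = −n_x/n_z = −0.87363 and ∂z/∂N = −n_y/n_z = 0.54278.
Gradient magnitude |∇z| = √(a² + b²) = √(0.76323 + 0.29461) = 1.02851.
True dip = arctan(1.02851) = 45.81°, dipping toward ESE (azimuth ≈ 122°).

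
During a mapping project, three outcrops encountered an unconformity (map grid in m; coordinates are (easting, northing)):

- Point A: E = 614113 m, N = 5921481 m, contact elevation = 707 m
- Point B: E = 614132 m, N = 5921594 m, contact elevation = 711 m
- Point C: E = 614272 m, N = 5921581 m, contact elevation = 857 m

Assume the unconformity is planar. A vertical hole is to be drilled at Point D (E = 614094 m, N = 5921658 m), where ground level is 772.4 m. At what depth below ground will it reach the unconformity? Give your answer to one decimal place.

109.4 m

Two edge vectors: Point A→Point B = (19, 113, 4), Point A→Point C = (159, 100, 150).
Normal n = (Point A→Point B) × (Point A→Point C) = (16550, -2214, -16067).
So ∂z/∂E = −n_x/n_z = 1.030061617 and ∂z/∂N = −n_y/n_z = −0.137797971.
Intercept c from Point A: 707 − 632574.23 + 815968.07 = 184100.84.
At (614094, 5921658): z_contact = 632554.66 − 815992.46 + 184100.84 = 663.04 m.
Depth below ground = 772.4 − 663.04 = 109.4 m.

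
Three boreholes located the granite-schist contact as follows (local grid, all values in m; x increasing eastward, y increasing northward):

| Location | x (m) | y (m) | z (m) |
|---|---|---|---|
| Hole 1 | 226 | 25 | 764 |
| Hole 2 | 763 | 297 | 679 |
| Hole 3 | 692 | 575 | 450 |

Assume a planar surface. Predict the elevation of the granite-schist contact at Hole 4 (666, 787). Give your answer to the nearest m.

282 m

Two edge vectors: Hole 1→Hole 2 = (537, 272, -85), Hole 1→Hole 3 = (466, 550, -314).
Normal n = (Hole 1→Hole 2) × (Hole 1→Hole 3) = (-38658, 129008, 168598).
So ∂z/∂x = −n_x/n_z = 0.22929 and ∂z/∂y = −n_y/n_z = −0.76518.
Intercept c from Hole 1: 764 − 51.82 + 19.13 = 731.31.
At (666, 787): z = 152.7 − 602.2 + 731.31 = 281.8 m.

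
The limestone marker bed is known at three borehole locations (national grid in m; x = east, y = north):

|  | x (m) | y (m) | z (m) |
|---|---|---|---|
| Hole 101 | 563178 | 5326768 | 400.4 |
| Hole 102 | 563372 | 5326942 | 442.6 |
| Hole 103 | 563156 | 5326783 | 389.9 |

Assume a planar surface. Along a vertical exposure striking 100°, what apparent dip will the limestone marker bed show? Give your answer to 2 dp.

Let the plane be z = a·x + b·y + c.
Hole 102−Hole 101: 194a + 174b = 42.2;  Hole 103−Hole 101: −22a + 15b = −10.5.
Solving gives a = 0.36509, b = −0.16453.
Unit vector along 100° is (sin 100°, cos 100°) = (0.9848, -0.1736).
Slope in that direction = a·(0.9848) + b·(-0.1736) = 0.38812.
Apparent dip = arctan|0.38812| = 21.21° (true dip is 21.8°, so apparent ≤ true as expected).

21.21°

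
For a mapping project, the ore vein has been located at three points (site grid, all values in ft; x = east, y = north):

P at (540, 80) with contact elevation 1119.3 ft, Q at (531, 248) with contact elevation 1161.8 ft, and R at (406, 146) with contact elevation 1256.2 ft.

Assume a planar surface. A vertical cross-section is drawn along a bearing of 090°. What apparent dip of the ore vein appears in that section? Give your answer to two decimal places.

Let the plane be z = a·x + b·y + c.
Q−P: −9a + 168b = 42.5;  R−P: −134a + 66b = 136.9.
Solving gives a = −0.92135, b = 0.20362.
Unit vector along 090° is (sin 90°, cos 90°) = (1.0000, 0.0000).
Slope in that direction = a·(1.0000) + b·(0.0000) = −0.92135.
Apparent dip = arctan|0.92135| = 42.66° (true dip is 43.3°, so apparent ≤ true as expected).

42.66°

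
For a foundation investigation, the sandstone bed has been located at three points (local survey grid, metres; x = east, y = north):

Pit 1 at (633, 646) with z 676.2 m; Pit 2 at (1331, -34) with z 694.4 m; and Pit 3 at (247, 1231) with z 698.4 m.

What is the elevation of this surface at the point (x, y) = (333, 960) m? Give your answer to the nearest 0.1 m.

671.7 m

Let the plane be z = a·x + b·y + c.
Pit 2−Pit 1: 698a − 680b = 18.2;  Pit 3−Pit 1: −386a + 585b = 22.2.
Solving gives a = 0.176503, b = 0.154411.
Then c = 676.2 − a·633 − b·646 = 464.72.
At (333, 960): z = 58.8 + 148.2 + 464.72 = 671.7 m.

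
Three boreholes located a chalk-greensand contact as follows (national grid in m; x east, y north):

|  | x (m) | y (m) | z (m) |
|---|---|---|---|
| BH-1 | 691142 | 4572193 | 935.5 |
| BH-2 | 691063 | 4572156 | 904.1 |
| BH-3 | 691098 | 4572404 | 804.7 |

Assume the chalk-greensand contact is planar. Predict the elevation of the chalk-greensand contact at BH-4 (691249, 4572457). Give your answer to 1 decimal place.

Two edge vectors: BH-1→BH-2 = (-79, -37, -31.4), BH-1→BH-3 = (-44, 211, -130.8).
Normal n = (BH-1→BH-2) × (BH-1→BH-3) = (11465, -8951.6, -18297).
So ∂z/∂x = −n_x/n_z = 0.626605454 and ∂z/∂y = −n_y/n_z = −0.489238673.
Intercept c from BH-1: 935.5 − 433073.35 + 2236893.64 = 1804755.79.
At (691249, 4572457): z = 433140.4 − 2237022.8 + 1804755.79 = 873.4 m.

873.4 m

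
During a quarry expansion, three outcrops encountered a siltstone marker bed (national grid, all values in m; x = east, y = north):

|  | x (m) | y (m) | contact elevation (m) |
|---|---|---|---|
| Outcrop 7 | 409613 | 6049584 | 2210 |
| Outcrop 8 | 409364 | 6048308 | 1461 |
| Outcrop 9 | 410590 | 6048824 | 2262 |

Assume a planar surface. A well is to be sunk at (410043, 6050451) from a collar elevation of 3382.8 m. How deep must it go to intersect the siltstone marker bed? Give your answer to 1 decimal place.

Let the plane be z = a·x + b·y + c.
Outcrop 8−Outcrop 7: −249a − 1276b = −749;  Outcrop 9−Outcrop 7: 977a − 760b = 52.
Solving gives a = 0.442646104, b = 0.500612163.
Then c = 2210 − a·409613 − b·6049584 = −3207598.93.
At (410043, 6050451): z_contact = 181503.94 + 3028929.36 − 3207598.93 = 2834.37 m.
Depth below ground = 3382.8 − 2834.37 = 548.4 m.

548.4 m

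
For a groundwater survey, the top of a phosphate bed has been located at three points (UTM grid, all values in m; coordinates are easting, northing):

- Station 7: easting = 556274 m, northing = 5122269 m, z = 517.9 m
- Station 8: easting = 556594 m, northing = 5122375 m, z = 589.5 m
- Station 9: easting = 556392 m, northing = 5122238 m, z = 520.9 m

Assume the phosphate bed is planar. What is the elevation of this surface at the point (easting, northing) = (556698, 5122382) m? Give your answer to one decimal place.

Two edge vectors: Station 7→Station 8 = (320, 106, 71.6), Station 7→Station 9 = (118, -31, 3).
Normal n = (Station 7→Station 8) × (Station 7→Station 9) = (2537.6, 7488.8, -22428).
So ∂z/∂easting = −n_x/n_z = 0.113144284 and ∂z/∂northing = −n_y/n_z = 0.333904049.
Intercept c from Station 7: 517.9 − 62939.22 − 1710346.36 = −1772767.68.
At (556698, 5122382): z = 62987.2 + 1710384.1 − 1772767.68 = 603.6 m.

603.6 m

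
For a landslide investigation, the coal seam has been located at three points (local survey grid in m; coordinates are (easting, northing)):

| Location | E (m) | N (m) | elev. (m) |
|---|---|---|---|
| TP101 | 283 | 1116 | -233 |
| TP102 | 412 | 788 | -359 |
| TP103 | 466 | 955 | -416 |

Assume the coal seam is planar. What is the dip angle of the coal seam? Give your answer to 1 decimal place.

45.4°

Two edge vectors: TP101→TP102 = (129, -328, -126), TP101→TP103 = (183, -161, -183).
Normal n = (TP101→TP102) × (TP101→TP103) = (39738, 549, 39255).
So ∂z/∂E = −n_x/n_z = −1.01230 and ∂z/∂N = −n_y/n_z = −0.01399.
Gradient magnitude |∇z| = √(a² + b²) = √(1.02476 + 0.00020) = 1.01240.
True dip = arctan(1.01240) = 45.4°, dipping toward E (azimuth ≈ 089°).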